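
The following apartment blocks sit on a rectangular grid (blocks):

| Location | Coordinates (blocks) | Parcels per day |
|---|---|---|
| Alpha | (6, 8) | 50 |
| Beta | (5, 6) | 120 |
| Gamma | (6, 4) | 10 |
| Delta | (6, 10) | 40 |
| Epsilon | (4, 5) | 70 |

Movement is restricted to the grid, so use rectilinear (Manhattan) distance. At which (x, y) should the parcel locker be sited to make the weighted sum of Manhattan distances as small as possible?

(5, 6)

Manhattan distance separates: Σwᵢ(|x−xᵢ|+|y−yᵢ|) = Σwᵢ|x−xᵢ| + Σwᵢ|y−yᵢ|, so x and y are optimised independently as 1-D weighted medians.
Total weight W = 290; half = 145.
x-coordinate, sorted with cumulative weight:
  x=4 (Epsilon, w=70) cum 70
  x=5 (Beta, w=120) cum 190  ← median
  x=6 (Alpha, w=50) cum 240
  x=6 (Gamma, w=10) cum 250
  x=6 (Delta, w=40) cum 290
⇒ x* = 5
y-coordinate, sorted with cumulative weight:
  y=4 (Gamma, w=10) cum 10
  y=5 (Epsilon, w=70) cum 80
  y=6 (Beta, w=120) cum 200  ← median
  y=8 (Alpha, w=50) cum 250
  y=10 (Delta, w=40) cum 290
⇒ y* = 6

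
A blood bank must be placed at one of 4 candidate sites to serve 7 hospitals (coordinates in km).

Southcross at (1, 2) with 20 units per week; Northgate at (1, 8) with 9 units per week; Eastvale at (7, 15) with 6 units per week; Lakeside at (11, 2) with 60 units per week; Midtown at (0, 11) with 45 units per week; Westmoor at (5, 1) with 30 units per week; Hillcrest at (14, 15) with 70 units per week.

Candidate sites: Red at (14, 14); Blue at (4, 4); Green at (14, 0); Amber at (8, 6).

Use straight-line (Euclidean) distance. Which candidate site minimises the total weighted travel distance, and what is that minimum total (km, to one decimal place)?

Total weighted distance at each candidate:
  Red (14, 14): total = 2455.9
  Blue (4, 4): total = 2120.6
  Green (14, 0): total = 2839.0
  Amber (8, 6): total = 1937.7
Minimum is at Amber with total 1937.7 km.

Amber, total 1937.7 km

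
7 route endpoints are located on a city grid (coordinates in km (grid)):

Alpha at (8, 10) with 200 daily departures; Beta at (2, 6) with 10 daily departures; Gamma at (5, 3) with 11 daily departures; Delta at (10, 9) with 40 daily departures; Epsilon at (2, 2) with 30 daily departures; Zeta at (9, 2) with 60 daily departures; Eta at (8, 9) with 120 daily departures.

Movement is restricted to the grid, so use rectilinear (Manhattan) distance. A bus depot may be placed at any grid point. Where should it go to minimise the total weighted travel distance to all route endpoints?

(8, 9)

Manhattan distance separates: Σwᵢ(|x−xᵢ|+|y−yᵢ|) = Σwᵢ|x−xᵢ| + Σwᵢ|y−yᵢ|, so x and y are optimised independently as 1-D weighted medians.
Total weight W = 471; half = 235.5.
x-coordinate, sorted with cumulative weight:
  x=2 (Beta, w=10) cum 10
  x=2 (Epsilon, w=30) cum 40
  x=5 (Gamma, w=11) cum 51
  x=8 (Alpha, w=200) cum 251  ← median
  x=8 (Eta, w=120) cum 371
  x=9 (Zeta, w=60) cum 431
  x=10 (Delta, w=40) cum 471
⇒ x* = 8
y-coordinate, sorted with cumulative weight:
  y=2 (Epsilon, w=30) cum 30
  y=2 (Zeta, w=60) cum 90
  y=3 (Gamma, w=11) cum 101
  y=6 (Beta, w=10) cum 111
  y=9 (Delta, w=40) cum 151
  y=9 (Eta, w=120) cum 271  ← median
  y=10 (Alpha, w=200) cum 471
⇒ y* = 9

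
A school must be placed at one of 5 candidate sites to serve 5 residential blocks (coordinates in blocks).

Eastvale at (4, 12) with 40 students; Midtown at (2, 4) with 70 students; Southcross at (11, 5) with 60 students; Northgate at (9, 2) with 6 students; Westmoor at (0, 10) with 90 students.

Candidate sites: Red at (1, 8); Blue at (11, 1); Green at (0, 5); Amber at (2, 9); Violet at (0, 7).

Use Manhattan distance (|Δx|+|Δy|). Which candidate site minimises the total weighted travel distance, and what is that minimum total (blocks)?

Amber, total 1684 blocks

Total weighted distance at each candidate:
  Red (1, 8): total = 1764
  Blue (11, 1): total = 3618
  Green (0, 5): total = 1832
  Amber (2, 9): total = 1684
  Violet (0, 7): total = 1844
Minimum is at Amber with total 1684 blocks.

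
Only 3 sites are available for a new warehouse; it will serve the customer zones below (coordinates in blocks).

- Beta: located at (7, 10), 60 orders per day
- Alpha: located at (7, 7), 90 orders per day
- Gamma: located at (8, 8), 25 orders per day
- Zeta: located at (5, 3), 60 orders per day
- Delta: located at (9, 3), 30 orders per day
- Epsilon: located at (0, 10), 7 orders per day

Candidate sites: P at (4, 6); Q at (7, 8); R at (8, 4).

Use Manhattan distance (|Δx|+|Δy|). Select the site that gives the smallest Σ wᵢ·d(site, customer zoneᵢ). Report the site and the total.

Q, total 928 blocks

Total weighted distance at each candidate:
  P (4, 6): total = 1466
  Q (7, 8): total = 928
  R (8, 4): total = 1278
Minimum is at Q with total 928 blocks.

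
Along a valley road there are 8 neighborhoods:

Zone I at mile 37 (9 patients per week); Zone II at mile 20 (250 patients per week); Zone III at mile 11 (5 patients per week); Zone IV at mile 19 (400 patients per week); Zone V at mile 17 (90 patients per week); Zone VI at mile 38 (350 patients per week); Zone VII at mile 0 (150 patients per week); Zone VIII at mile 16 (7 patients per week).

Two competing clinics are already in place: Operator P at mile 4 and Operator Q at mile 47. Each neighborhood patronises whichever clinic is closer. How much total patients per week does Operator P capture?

902

The indifferent point is the midpoint (4+47)/2 = 25.5; neighborhoods left of it (closer to Operator P at 4) go to Operator P, those right go to Operator Q.
  Zone VII at 0 (w=150) → Operator P
  Zone III at 11 (w=5) → Operator P
  Zone VIII at 16 (w=7) → Operator P
  Zone V at 17 (w=90) → Operator P
  Zone IV at 19 (w=400) → Operator P
  Zone II at 20 (w=250) → Operator P
  Zone I at 37 (w=9) → Operator Q
  Zone VI at 38 (w=350) → Operator Q
Operator P captures 902; Operator Q captures 359.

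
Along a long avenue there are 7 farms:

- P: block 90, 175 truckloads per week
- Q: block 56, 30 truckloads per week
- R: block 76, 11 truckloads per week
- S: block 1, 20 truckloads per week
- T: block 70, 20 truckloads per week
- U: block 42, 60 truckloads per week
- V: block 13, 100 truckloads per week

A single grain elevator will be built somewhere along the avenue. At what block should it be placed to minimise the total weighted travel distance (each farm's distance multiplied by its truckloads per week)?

x = 56

For a sum of weighted absolute distances on a line, the optimum is the weighted median (not the mean). Total weight W = 416; half-weight = 208.
Sort by position and accumulate weight:
  block 1 (S, w=20) → cum 20
  block 13 (V, w=100) → cum 120
  block 42 (U, w=60) → cum 180
  block 56 (Q, w=30) → cum 210  ≥ 208 → median here
  block 70 (T, w=20) → cum 230
  block 76 (R, w=11) → cum 241
  block 90 (P, w=175) → cum 416
Optimal location: block 56.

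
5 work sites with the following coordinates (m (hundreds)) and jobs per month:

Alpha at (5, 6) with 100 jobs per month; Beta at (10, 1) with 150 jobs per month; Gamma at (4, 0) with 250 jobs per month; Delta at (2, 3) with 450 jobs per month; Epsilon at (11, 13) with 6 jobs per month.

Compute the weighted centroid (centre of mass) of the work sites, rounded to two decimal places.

(4.15, 2.28)

The minimiser of Σwᵢ‖p−pᵢ‖² is the weighted centroid p* = (Σwᵢpᵢ)/(Σwᵢ).
Σwᵢ = 956.
Σwᵢxᵢ = 100·5 + 150·10 + 250·4 + 450·2 + 6·11 = 3966.
Σwᵢyᵢ = 100·6 + 150·1 + 250·0 + 450·3 + 6·13 = 2178.
x* = 3966/956 = 4.15, y* = 2178/956 = 2.28.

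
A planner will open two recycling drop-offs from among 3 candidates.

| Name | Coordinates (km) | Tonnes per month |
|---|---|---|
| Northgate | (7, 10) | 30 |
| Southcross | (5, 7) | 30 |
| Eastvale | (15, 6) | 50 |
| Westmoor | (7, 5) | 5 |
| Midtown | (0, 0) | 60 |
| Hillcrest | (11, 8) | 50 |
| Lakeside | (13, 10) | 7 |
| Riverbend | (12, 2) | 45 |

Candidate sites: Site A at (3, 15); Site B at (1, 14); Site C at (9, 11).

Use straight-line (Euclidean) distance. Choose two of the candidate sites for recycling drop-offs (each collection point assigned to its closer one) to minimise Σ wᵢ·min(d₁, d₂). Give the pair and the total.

Evaluate every pair (each demand assigned to the nearer of the two):
  {Site B, Site C}: total = 2137.1
  {Site A, Site C}: total = 2147.7
  {Site A, Site B}: total = 3401.2
Best pair: {Site B, Site C} with total 2137.1.

{Site B, Site C}, total 2137.1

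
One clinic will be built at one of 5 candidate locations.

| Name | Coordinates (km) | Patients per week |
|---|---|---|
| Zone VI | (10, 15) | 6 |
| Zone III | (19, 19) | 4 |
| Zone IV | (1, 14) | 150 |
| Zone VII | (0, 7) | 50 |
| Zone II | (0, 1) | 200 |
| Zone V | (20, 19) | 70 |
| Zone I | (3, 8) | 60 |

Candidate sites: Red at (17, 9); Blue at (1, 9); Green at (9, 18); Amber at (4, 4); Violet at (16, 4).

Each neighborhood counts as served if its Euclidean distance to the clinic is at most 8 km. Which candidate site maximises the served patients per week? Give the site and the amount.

Amber, covering 310

Coverage radius r = 8 km; a point is covered iff (Δx)²+(Δy)² ≤ 8² = 64.
  Red (17, 9): covers {none} → 0
  Blue (1, 9): covers {Zone IV, Zone VII, Zone I} → 260
  Green (9, 18): covers {Zone VI} → 6
  Amber (4, 4): covers {Zone VII, Zone II, Zone I} → 310
  Violet (16, 4): covers {none} → 0
Maximum coverage at Amber: 310 patients per week.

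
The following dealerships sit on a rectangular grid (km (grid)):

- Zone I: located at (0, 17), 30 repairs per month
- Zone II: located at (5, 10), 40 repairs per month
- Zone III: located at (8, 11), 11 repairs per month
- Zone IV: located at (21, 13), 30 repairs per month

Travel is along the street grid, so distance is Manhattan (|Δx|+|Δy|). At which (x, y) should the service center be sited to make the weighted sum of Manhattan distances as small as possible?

(5, 13)

Manhattan distance separates: Σwᵢ(|x−xᵢ|+|y−yᵢ|) = Σwᵢ|x−xᵢ| + Σwᵢ|y−yᵢ|, so x and y are optimised independently as 1-D weighted medians.
Total weight W = 111; half = 55.5.
x-coordinate, sorted with cumulative weight:
  x=0 (Zone I, w=30) cum 30
  x=5 (Zone II, w=40) cum 70  ← median
  x=8 (Zone III, w=11) cum 81
  x=21 (Zone IV, w=30) cum 111
⇒ x* = 5
y-coordinate, sorted with cumulative weight:
  y=10 (Zone II, w=40) cum 40
  y=11 (Zone III, w=11) cum 51
  y=13 (Zone IV, w=30) cum 81  ← median
  y=17 (Zone I, w=30) cum 111
⇒ y* = 13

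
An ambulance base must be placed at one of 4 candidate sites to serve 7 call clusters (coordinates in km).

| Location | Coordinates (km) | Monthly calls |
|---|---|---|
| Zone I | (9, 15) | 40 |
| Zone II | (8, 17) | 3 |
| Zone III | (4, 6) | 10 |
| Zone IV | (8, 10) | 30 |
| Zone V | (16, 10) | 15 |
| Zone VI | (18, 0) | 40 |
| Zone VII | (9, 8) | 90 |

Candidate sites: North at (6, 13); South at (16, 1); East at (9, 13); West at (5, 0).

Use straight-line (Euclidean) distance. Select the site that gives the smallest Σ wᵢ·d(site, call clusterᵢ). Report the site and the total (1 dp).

East, total 1470.0 km

Total weighted distance at each candidate:
  North (6, 13): total = 1727.7
  South (16, 1): total = 2286.4
  East (9, 13): total = 1470.0
  West (5, 0): total = 2594.8
Minimum is at East with total 1470.0 km.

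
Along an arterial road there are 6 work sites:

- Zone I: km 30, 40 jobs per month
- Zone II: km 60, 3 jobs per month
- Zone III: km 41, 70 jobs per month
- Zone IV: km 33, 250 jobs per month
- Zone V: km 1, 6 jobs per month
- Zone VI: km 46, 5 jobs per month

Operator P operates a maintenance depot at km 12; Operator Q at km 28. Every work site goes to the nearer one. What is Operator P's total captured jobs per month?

6

The indifferent point is the midpoint (12+28)/2 = 20; work sites left of it (closer to Operator P at 12) go to Operator P, those right go to Operator Q.
  Zone V at 1 (w=6) → Operator P
  Zone I at 30 (w=40) → Operator Q
  Zone IV at 33 (w=250) → Operator Q
  Zone III at 41 (w=70) → Operator Q
  Zone VI at 46 (w=5) → Operator Q
  Zone II at 60 (w=3) → Operator Q
Operator P captures 6; Operator Q captures 368.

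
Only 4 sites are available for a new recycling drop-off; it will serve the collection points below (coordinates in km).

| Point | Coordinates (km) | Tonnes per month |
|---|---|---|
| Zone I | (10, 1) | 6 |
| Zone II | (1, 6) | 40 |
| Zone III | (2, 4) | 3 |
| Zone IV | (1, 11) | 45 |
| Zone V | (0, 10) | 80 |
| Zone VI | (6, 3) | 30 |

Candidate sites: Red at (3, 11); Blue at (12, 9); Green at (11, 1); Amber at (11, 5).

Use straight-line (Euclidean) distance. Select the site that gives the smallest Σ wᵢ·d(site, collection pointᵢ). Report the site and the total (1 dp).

Red, total 909.2 km

Total weighted distance at each candidate:
  Red (3, 11): total = 909.2
  Blue (12, 9): total = 2260.1
  Green (11, 1): total = 2416.6
  Amber (11, 5): total = 2106.9
Minimum is at Red with total 909.2 km.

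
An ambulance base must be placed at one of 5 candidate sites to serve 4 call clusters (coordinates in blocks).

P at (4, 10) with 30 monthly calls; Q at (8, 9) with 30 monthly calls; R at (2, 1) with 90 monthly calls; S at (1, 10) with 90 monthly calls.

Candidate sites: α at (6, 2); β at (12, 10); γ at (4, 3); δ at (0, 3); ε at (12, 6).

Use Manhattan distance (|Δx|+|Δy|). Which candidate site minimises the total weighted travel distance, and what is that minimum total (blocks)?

Total weighted distance at each candidate:
  α (6, 2): total = 2190
  β (12, 10): total = 3090
  γ (4, 3): total = 1770
  δ (0, 3): total = 1830
  ε (12, 6): total = 3270
Minimum is at γ with total 1770 blocks.

γ, total 1770 blocks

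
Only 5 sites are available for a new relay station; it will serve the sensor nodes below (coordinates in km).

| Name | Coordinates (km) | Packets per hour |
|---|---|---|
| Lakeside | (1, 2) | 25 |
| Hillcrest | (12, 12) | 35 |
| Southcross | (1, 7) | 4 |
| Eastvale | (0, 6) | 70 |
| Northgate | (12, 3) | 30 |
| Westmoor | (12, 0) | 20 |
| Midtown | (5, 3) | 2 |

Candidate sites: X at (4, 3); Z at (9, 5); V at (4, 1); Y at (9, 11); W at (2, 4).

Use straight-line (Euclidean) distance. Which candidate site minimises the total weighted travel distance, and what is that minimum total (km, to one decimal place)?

Total weighted distance at each candidate:
  X (4, 3): total = 1283.4
  Z (9, 5): total = 1380.7
  V (4, 1): total = 1443.3
  Y (9, 11): total = 1670.4
  W (2, 4): total = 1238.0
Minimum is at W with total 1238.0 km.

W, total 1238.0 km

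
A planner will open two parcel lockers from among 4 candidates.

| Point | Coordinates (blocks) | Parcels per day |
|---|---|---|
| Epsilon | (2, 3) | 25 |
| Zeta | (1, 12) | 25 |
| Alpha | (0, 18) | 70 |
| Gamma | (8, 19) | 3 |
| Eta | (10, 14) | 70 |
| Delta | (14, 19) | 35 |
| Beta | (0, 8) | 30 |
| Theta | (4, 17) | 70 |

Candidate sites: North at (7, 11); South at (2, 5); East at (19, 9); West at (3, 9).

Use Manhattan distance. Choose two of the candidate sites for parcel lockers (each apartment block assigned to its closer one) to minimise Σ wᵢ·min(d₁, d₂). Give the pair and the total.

Evaluate every pair (each demand assigned to the nearer of the two):
  {North, West}: total = 2862
  {North, South}: total = 2957
  {East, West}: total = 3300
  {North, East}: total = 3382
  {South, West}: total = 3385
  {South, East}: total = 3995
Best pair: {North, West} with total 2862.

{North, West}, total 2862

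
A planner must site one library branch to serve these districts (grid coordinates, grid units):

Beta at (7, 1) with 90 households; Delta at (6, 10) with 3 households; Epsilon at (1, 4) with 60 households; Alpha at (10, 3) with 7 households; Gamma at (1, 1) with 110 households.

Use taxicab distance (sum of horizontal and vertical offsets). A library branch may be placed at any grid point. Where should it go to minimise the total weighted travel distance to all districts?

(1, 1)

Manhattan distance separates: Σwᵢ(|x−xᵢ|+|y−yᵢ|) = Σwᵢ|x−xᵢ| + Σwᵢ|y−yᵢ|, so x and y are optimised independently as 1-D weighted medians.
Total weight W = 270; half = 135.
x-coordinate, sorted with cumulative weight:
  x=1 (Epsilon, w=60) cum 60
  x=1 (Gamma, w=110) cum 170  ← median
  x=6 (Delta, w=3) cum 173
  x=7 (Beta, w=90) cum 263
  x=10 (Alpha, w=7) cum 270
⇒ x* = 1
y-coordinate, sorted with cumulative weight:
  y=1 (Beta, w=90) cum 90
  y=1 (Gamma, w=110) cum 200  ← median
  y=3 (Alpha, w=7) cum 207
  y=4 (Epsilon, w=60) cum 267
  y=10 (Delta, w=3) cum 270
⇒ y* = 1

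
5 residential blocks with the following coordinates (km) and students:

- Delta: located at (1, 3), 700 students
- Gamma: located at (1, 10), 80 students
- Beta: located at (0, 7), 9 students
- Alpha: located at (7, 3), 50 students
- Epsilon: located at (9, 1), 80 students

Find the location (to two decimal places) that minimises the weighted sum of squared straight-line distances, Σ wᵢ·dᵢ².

(2.01, 3.47)

The minimiser of Σwᵢ‖p−pᵢ‖² is the weighted centroid p* = (Σwᵢpᵢ)/(Σwᵢ).
Σwᵢ = 919.
Σwᵢxᵢ = 700·1 + 80·1 + 9·0 + 50·7 + 80·9 = 1850.
Σwᵢyᵢ = 700·3 + 80·10 + 9·7 + 50·3 + 80·1 = 3193.
x* = 1850/919 = 2.01, y* = 3193/919 = 3.47.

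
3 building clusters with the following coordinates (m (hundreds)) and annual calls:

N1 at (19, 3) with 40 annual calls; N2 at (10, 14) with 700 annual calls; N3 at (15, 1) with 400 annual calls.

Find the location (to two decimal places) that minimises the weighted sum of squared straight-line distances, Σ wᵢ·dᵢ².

The minimiser of Σwᵢ‖p−pᵢ‖² is the weighted centroid p* = (Σwᵢpᵢ)/(Σwᵢ).
Σwᵢ = 1140.
Σwᵢxᵢ = 40·19 + 700·10 + 400·15 = 13760.
Σwᵢyᵢ = 40·3 + 700·14 + 400·1 = 10320.
x* = 13760/1140 = 12.07, y* = 10320/1140 = 9.05.

(12.07, 9.05)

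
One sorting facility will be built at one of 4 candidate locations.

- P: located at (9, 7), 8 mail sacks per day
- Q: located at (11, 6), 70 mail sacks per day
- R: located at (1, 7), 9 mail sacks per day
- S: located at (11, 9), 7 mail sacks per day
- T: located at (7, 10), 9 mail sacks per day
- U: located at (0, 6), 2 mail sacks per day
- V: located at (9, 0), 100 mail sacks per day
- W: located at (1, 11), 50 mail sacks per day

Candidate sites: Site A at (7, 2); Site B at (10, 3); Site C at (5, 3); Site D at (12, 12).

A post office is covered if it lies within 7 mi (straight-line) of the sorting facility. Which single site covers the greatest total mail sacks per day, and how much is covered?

Coverage radius r = 7 mi; a point is covered iff (Δx)²+(Δy)² ≤ 7² = 49.
  Site A (7, 2): covers {P, Q, V} → 178
  Site B (10, 3): covers {P, Q, S, V} → 185
  Site C (5, 3): covers {P, Q, R, U, V} → 189
  Site D (12, 12): covers {P, Q, S, T} → 94
Maximum coverage at Site C: 189 mail sacks per day.

Site C, covering 189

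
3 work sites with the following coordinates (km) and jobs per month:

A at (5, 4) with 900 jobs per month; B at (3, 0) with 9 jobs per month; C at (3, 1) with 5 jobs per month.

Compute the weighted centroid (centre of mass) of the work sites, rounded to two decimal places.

The minimiser of Σwᵢ‖p−pᵢ‖² is the weighted centroid p* = (Σwᵢpᵢ)/(Σwᵢ).
Σwᵢ = 914.
Σwᵢxᵢ = 900·5 + 9·3 + 5·3 = 4542.
Σwᵢyᵢ = 900·4 + 9·0 + 5·1 = 3605.
x* = 4542/914 = 4.97, y* = 3605/914 = 3.94.

(4.97, 3.94)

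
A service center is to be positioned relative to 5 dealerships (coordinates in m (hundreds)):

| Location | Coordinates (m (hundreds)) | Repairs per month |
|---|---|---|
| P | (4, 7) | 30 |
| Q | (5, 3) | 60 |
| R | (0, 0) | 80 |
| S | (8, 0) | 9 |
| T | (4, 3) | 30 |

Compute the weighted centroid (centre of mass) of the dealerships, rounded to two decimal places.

(2.93, 2.30)

The minimiser of Σwᵢ‖p−pᵢ‖² is the weighted centroid p* = (Σwᵢpᵢ)/(Σwᵢ).
Σwᵢ = 209.
Σwᵢxᵢ = 30·4 + 60·5 + 80·0 + 9·8 + 30·4 = 612.
Σwᵢyᵢ = 30·7 + 60·3 + 80·0 + 9·0 + 30·3 = 480.
x* = 612/209 = 2.93, y* = 480/209 = 2.30.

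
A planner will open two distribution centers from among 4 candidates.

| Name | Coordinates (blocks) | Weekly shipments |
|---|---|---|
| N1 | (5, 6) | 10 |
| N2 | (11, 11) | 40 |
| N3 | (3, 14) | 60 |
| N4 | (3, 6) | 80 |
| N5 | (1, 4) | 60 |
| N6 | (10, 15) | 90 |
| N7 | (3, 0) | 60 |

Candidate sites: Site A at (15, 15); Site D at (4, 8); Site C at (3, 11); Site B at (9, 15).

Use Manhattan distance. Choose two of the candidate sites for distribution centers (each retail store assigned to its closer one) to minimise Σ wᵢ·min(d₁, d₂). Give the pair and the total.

{Site D, Site B}, total 1980

Evaluate every pair (each demand assigned to the nearer of the two):
  {Site D, Site B}: total = 1980
  {Site C, Site B}: total = 2180
  {Site A, Site D}: total = 2420
  {Site A, Site C}: total = 2620
  {Site D, Site C}: total = 2720
  {Site A, Site B}: total = 4480
Best pair: {Site D, Site B} with total 1980.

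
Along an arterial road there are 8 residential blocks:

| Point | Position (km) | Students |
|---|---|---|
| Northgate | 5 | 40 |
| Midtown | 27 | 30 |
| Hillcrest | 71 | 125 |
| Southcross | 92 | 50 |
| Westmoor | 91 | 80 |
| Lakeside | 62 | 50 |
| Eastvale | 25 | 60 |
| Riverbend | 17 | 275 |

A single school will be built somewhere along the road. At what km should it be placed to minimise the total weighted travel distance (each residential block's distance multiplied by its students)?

x = 25

For a sum of weighted absolute distances on a line, the optimum is the weighted median (not the mean). Total weight W = 710; half-weight = 355.
Sort by position and accumulate weight:
  km 5 (Northgate, w=40) → cum 40
  km 17 (Riverbend, w=275) → cum 315
  km 25 (Eastvale, w=60) → cum 375  ≥ 355 → median here
  km 27 (Midtown, w=30) → cum 405
  km 62 (Lakeside, w=50) → cum 455
  km 71 (Hillcrest, w=125) → cum 580
  km 91 (Westmoor, w=80) → cum 660
  km 92 (Southcross, w=50) → cum 710
Optimal location: km 25.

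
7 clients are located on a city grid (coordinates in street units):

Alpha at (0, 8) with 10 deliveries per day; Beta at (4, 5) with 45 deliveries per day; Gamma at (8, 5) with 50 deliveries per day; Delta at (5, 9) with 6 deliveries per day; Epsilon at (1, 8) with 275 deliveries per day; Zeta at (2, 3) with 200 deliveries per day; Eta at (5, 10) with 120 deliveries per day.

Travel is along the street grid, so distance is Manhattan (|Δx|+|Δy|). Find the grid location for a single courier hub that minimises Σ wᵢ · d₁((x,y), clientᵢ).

Manhattan distance separates: Σwᵢ(|x−xᵢ|+|y−yᵢ|) = Σwᵢ|x−xᵢ| + Σwᵢ|y−yᵢ|, so x and y are optimised independently as 1-D weighted medians.
Total weight W = 706; half = 353.
x-coordinate, sorted with cumulative weight:
  x=0 (Alpha, w=10) cum 10
  x=1 (Epsilon, w=275) cum 285
  x=2 (Zeta, w=200) cum 485  ← median
  x=4 (Beta, w=45) cum 530
  x=5 (Delta, w=6) cum 536
  x=5 (Eta, w=120) cum 656
  x=8 (Gamma, w=50) cum 706
⇒ x* = 2
y-coordinate, sorted with cumulative weight:
  y=3 (Zeta, w=200) cum 200
  y=5 (Beta, w=45) cum 245
  y=5 (Gamma, w=50) cum 295
  y=8 (Alpha, w=10) cum 305
  y=8 (Epsilon, w=275) cum 580  ← median
  y=9 (Delta, w=6) cum 586
  y=10 (Eta, w=120) cum 706
⇒ y* = 8

(2, 8)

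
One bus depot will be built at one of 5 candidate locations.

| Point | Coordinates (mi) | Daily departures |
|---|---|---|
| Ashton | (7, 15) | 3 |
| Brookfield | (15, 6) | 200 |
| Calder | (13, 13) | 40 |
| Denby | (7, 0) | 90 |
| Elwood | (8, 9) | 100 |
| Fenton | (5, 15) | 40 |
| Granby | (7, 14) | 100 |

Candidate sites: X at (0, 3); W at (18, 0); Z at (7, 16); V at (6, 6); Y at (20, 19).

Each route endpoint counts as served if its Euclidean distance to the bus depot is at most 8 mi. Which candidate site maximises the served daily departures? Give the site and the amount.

Coverage radius r = 8 mi; a point is covered iff (Δx)²+(Δy)² ≤ 8² = 64.
  X (0, 3): covers {Denby} → 90
  W (18, 0): covers {Brookfield} → 200
  Z (7, 16): covers {Ashton, Calder, Elwood, Fenton, Granby} → 283
  V (6, 6): covers {Denby, Elwood} → 190
  Y (20, 19): covers {none} → 0
Maximum coverage at Z: 283 daily departures.

Z, covering 283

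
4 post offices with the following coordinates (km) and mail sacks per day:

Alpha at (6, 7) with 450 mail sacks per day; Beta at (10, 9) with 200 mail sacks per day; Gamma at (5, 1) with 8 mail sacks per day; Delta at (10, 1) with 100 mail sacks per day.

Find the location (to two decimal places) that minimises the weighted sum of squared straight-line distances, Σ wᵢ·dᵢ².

The minimiser of Σwᵢ‖p−pᵢ‖² is the weighted centroid p* = (Σwᵢpᵢ)/(Σwᵢ).
Σwᵢ = 758.
Σwᵢxᵢ = 450·6 + 200·10 + 8·5 + 100·10 = 5740.
Σwᵢyᵢ = 450·7 + 200·9 + 8·1 + 100·1 = 5058.
x* = 5740/758 = 7.57, y* = 5058/758 = 6.67.

(7.57, 6.67)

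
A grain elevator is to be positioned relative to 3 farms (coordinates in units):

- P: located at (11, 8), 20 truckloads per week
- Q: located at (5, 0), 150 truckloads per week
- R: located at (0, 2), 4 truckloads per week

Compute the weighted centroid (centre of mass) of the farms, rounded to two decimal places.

(5.57, 0.97)

The minimiser of Σwᵢ‖p−pᵢ‖² is the weighted centroid p* = (Σwᵢpᵢ)/(Σwᵢ).
Σwᵢ = 174.
Σwᵢxᵢ = 20·11 + 150·5 + 4·0 = 970.
Σwᵢyᵢ = 20·8 + 150·0 + 4·2 = 168.
x* = 970/174 = 5.57, y* = 168/174 = 0.97.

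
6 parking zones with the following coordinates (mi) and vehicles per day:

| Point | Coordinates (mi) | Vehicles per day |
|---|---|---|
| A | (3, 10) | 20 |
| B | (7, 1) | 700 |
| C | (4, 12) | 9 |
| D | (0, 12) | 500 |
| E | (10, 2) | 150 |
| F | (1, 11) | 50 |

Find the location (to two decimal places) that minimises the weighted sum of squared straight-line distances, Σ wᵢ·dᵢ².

The minimiser of Σwᵢ‖p−pᵢ‖² is the weighted centroid p* = (Σwᵢpᵢ)/(Σwᵢ).
Σwᵢ = 1429.
Σwᵢxᵢ = 20·3 + 700·7 + 9·4 + 500·0 + 150·10 + 50·1 = 6546.
Σwᵢyᵢ = 20·10 + 700·1 + 9·12 + 500·12 + 150·2 + 50·11 = 7858.
x* = 6546/1429 = 4.58, y* = 7858/1429 = 5.50.

(4.58, 5.50)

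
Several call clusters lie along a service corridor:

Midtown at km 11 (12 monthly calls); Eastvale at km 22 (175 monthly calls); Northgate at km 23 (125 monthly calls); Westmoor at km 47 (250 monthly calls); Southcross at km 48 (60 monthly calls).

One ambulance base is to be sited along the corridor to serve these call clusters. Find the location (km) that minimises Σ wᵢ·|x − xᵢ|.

For a sum of weighted absolute distances on a line, the optimum is the weighted median (not the mean). Total weight W = 622; half-weight = 311.
Sort by position and accumulate weight:
  km 11 (Midtown, w=12) → cum 12
  km 22 (Eastvale, w=175) → cum 187
  km 23 (Northgate, w=125) → cum 312  ≥ 311 → median here
  km 47 (Westmoor, w=250) → cum 562
  km 48 (Southcross, w=60) → cum 622
Optimal location: km 23.

x = 23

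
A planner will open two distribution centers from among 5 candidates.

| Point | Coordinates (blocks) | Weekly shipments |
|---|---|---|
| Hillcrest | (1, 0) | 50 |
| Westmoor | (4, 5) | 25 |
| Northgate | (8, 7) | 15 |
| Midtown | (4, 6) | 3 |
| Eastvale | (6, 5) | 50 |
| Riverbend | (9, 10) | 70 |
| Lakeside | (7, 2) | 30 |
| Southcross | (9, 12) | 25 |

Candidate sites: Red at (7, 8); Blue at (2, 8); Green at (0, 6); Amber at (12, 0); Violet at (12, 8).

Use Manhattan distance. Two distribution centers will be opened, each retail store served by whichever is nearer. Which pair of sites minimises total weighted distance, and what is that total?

Evaluate every pair (each demand assigned to the nearer of the two):
  {Red, Green}: total = 1327
  {Red, Blue}: total = 1427
  {Red, Amber}: total = 1555
  {Red, Violet}: total = 1705
  {Green, Violet}: total = 1767
  {Blue, Violet}: total = 1867
  {Amber, Violet}: total = 2115
  {Blue, Amber}: total = 2157
  {Blue, Green}: total = 2177
  {Green, Amber}: total = 2467
Best pair: {Red, Green} with total 1327.

{Red, Green}, total 1327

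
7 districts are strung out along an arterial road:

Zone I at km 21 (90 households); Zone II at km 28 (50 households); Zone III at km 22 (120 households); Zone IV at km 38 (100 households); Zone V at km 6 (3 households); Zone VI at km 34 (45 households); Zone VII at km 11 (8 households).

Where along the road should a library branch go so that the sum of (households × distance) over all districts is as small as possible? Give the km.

x = 22

For a sum of weighted absolute distances on a line, the optimum is the weighted median (not the mean). Total weight W = 416; half-weight = 208.
Sort by position and accumulate weight:
  km 6 (Zone V, w=3) → cum 3
  km 11 (Zone VII, w=8) → cum 11
  km 21 (Zone I, w=90) → cum 101
  km 22 (Zone III, w=120) → cum 221  ≥ 208 → median here
  km 28 (Zone II, w=50) → cum 271
  km 34 (Zone VI, w=45) → cum 316
  km 38 (Zone IV, w=100) → cum 416
Optimal location: km 22.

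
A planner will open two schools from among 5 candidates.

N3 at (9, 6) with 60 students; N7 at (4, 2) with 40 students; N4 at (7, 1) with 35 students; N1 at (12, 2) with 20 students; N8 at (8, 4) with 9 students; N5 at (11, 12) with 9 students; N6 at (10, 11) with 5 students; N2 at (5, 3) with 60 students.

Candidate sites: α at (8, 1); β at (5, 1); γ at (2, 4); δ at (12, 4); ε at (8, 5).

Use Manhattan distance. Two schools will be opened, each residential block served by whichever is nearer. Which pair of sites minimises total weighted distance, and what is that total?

Evaluate every pair (each demand assigned to the nearer of the two):
  {β, ε}: total = 669
  {β, δ}: total = 772
  {α, ε}: total = 894
  {α, β}: total = 908
  {γ, ε}: total = 974
  {α, δ}: total = 1028
  {δ, ε}: total = 1045
  {α, γ}: total = 1108
  {γ, δ}: total = 1182
  {β, γ}: total = 1252
Best pair: {β, ε} with total 669.

{β, ε}, total 669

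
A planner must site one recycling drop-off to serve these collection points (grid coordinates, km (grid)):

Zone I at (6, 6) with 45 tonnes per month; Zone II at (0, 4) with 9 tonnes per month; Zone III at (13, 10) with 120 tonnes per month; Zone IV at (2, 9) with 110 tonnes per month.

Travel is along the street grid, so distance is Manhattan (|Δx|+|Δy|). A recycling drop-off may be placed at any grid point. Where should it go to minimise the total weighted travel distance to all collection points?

(6, 9)

Manhattan distance separates: Σwᵢ(|x−xᵢ|+|y−yᵢ|) = Σwᵢ|x−xᵢ| + Σwᵢ|y−yᵢ|, so x and y are optimised independently as 1-D weighted medians.
Total weight W = 284; half = 142.
x-coordinate, sorted with cumulative weight:
  x=0 (Zone II, w=9) cum 9
  x=2 (Zone IV, w=110) cum 119
  x=6 (Zone I, w=45) cum 164  ← median
  x=13 (Zone III, w=120) cum 284
⇒ x* = 6
y-coordinate, sorted with cumulative weight:
  y=4 (Zone II, w=9) cum 9
  y=6 (Zone I, w=45) cum 54
  y=9 (Zone IV, w=110) cum 164  ← median
  y=10 (Zone III, w=120) cum 284
⇒ y* = 9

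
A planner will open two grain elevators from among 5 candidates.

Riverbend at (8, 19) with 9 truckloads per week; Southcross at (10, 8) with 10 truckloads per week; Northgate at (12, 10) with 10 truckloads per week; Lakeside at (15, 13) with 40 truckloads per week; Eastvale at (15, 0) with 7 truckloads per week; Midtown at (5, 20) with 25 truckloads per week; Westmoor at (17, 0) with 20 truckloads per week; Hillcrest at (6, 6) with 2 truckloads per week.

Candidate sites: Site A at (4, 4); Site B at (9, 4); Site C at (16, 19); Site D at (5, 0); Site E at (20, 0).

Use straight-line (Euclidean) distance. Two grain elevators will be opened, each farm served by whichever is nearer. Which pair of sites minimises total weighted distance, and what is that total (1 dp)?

{Site B, Site C}, total 936.3

Evaluate every pair (each demand assigned to the nearer of the two):
  {Site B, Site C}: total = 936.3
  {Site C, Site E}: total = 940.7
  {Site C, Site D}: total = 1106.4
  {Site A, Site C}: total = 1121.7
  {Site B, Site E}: total = 1190.8
  {Site A, Site B}: total = 1312.1
  {Site B, Site D}: total = 1325.2
  {Site A, Site E}: total = 1370.4
  {Site D, Site E}: total = 1553.8
  {Site A, Site D}: total = 1596.8
Best pair: {Site B, Site C} with total 936.3.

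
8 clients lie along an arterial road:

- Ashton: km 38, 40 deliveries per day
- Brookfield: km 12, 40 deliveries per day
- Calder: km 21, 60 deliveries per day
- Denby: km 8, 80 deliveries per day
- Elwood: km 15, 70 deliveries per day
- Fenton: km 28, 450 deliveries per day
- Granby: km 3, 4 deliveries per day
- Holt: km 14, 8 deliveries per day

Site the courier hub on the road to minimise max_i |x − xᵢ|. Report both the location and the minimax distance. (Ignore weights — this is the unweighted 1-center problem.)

The 1-center on a line is the midpoint of the two extreme points: leftmost at 3, rightmost at 38.
Optimal location = (3 + 38)/2 = 20.5; maximum distance = (38 − 3)/2 = 17.5.

location 20.5, max distance 17.5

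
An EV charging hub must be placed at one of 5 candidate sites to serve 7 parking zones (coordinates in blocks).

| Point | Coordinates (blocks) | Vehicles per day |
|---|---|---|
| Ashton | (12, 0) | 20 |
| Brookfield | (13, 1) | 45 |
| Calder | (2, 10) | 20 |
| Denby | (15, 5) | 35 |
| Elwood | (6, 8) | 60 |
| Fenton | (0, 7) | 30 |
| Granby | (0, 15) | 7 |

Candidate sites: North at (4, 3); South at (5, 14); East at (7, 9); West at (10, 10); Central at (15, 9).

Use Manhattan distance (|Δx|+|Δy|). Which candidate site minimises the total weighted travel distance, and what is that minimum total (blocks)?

Total weighted distance at each candidate:
  North (4, 3): total = 2122
  South (5, 14): total = 2992
  East (7, 9): total = 1931
  West (10, 10): total = 2145
  Central (15, 9): total = 2367
Minimum is at East with total 1931 blocks.

East, total 1931 blocks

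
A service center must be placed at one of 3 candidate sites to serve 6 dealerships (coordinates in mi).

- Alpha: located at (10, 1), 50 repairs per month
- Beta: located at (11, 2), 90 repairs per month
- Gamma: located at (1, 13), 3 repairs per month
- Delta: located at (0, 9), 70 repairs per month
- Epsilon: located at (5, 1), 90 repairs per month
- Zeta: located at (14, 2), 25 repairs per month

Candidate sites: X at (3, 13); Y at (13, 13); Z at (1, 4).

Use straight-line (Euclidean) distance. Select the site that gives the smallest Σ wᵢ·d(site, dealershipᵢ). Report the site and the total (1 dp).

Total weighted distance at each candidate:
  X (3, 13): total = 3758.6
  Y (13, 13): total = 4186.9
  Z (1, 4): total = 2554.9
Minimum is at Z with total 2554.9 mi.

Z, total 2554.9 mi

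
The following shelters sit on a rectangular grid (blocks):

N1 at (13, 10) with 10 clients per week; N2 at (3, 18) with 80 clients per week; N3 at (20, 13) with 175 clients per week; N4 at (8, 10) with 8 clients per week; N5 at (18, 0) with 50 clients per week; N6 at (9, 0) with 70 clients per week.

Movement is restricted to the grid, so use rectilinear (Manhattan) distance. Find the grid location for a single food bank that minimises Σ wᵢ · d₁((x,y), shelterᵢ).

(18, 13)

Manhattan distance separates: Σwᵢ(|x−xᵢ|+|y−yᵢ|) = Σwᵢ|x−xᵢ| + Σwᵢ|y−yᵢ|, so x and y are optimised independently as 1-D weighted medians.
Total weight W = 393; half = 196.5.
x-coordinate, sorted with cumulative weight:
  x=3 (N2, w=80) cum 80
  x=8 (N4, w=8) cum 88
  x=9 (N6, w=70) cum 158
  x=13 (N1, w=10) cum 168
  x=18 (N5, w=50) cum 218  ← median
  x=20 (N3, w=175) cum 393
⇒ x* = 18
y-coordinate, sorted with cumulative weight:
  y=0 (N5, w=50) cum 50
  y=0 (N6, w=70) cum 120
  y=10 (N1, w=10) cum 130
  y=10 (N4, w=8) cum 138
  y=13 (N3, w=175) cum 313  ← median
  y=18 (N2, w=80) cum 393
⇒ y* = 13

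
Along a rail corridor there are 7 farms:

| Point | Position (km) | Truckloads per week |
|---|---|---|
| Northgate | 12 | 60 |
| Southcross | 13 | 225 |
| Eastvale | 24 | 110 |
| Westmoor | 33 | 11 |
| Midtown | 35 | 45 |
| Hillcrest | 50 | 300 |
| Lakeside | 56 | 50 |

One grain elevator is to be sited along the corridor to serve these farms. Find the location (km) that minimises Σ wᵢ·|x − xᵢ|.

x = 33

For a sum of weighted absolute distances on a line, the optimum is the weighted median (not the mean). Total weight W = 801; half-weight = 400.5.
Sort by position and accumulate weight:
  km 12 (Northgate, w=60) → cum 60
  km 13 (Southcross, w=225) → cum 285
  km 24 (Eastvale, w=110) → cum 395
  km 33 (Westmoor, w=11) → cum 406  ≥ 400.5 → median here
  km 35 (Midtown, w=45) → cum 451
  km 50 (Hillcrest, w=300) → cum 751
  km 56 (Lakeside, w=50) → cum 801
Optimal location: km 33.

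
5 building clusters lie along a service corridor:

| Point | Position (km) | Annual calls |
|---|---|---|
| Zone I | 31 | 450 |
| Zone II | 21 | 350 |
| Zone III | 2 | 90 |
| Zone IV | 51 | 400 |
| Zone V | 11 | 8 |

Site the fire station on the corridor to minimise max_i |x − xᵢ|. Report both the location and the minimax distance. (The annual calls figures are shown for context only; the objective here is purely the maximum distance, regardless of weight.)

The 1-center on a line is the midpoint of the two extreme points: leftmost at 2, rightmost at 51.
Optimal location = (2 + 51)/2 = 26.5; maximum distance = (51 − 2)/2 = 24.5.

location 26.5, max distance 24.5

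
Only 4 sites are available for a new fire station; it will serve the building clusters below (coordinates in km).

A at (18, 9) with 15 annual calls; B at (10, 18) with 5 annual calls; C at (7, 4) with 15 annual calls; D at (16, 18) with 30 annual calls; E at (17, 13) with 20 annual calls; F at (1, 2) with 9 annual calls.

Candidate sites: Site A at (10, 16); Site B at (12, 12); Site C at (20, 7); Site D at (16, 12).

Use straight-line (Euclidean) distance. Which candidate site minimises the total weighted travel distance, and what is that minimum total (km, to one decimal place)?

Total weighted distance at each candidate:
  Site A (10, 16): total = 846.8
  Site B (12, 12): total = 725.9
  Site C (20, 7): total = 979.0
  Site D (16, 12): total = 647.7
Minimum is at Site D with total 647.7 km.

Site D, total 647.7 km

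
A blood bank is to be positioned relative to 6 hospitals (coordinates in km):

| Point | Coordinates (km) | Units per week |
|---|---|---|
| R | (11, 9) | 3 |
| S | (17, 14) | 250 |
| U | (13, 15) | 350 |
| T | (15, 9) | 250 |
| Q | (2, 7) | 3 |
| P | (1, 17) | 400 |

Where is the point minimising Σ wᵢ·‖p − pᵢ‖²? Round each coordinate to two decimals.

(10.34, 14.21)

The minimiser of Σwᵢ‖p−pᵢ‖² is the weighted centroid p* = (Σwᵢpᵢ)/(Σwᵢ).
Σwᵢ = 1256.
Σwᵢxᵢ = 3·11 + 250·17 + 350·13 + 250·15 + 3·2 + 400·1 = 12989.
Σwᵢyᵢ = 3·9 + 250·14 + 350·15 + 250·9 + 3·7 + 400·17 = 17848.
x* = 12989/1256 = 10.34, y* = 17848/1256 = 14.21.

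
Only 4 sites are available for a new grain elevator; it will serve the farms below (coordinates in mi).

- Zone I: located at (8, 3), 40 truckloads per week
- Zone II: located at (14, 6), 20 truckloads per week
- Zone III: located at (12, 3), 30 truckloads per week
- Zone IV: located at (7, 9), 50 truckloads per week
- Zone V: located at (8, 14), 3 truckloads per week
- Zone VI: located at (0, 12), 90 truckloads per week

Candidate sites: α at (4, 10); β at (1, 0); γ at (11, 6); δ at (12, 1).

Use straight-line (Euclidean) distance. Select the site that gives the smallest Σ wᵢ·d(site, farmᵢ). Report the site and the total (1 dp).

α, total 1434.4 mi

Total weighted distance at each candidate:
  α (4, 10): total = 1434.4
  β (1, 0): total = 2604.6
  γ (11, 6): total = 1727.9
  δ (12, 1): total = 2324.2
Minimum is at α with total 1434.4 mi.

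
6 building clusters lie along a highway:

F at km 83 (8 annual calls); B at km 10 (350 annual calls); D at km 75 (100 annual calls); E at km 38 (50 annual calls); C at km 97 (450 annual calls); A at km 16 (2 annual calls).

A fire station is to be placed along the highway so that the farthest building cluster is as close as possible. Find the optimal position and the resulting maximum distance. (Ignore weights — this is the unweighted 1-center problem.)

The 1-center on a line is the midpoint of the two extreme points: leftmost at 10, rightmost at 97.
Optimal location = (10 + 97)/2 = 53.5; maximum distance = (97 − 10)/2 = 43.5.

location 53.5, max distance 43.5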